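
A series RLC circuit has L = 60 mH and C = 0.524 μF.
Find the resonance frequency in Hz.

Step 1 — Resonance condition Im(Z)=0 gives ω₀ = 1/√(LC).
Step 2 — ω₀ = 1/√(0.06·5.24e-07) = 5640 rad/s.
Step 3 — f₀ = ω₀/(2π) = 897.6 Hz.

f₀ = 897.6 Hz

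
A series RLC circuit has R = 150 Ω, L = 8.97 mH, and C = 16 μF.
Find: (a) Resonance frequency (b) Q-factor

Step 1 — Resonance condition Im(Z)=0 gives ω₀ = 1/√(LC).
Step 2 — ω₀ = 1/√(0.00897·1.6e-05) = 2640 rad/s.
Step 3 — f₀ = ω₀/(2π) = 420.1 Hz.
Step 4 — Series Q: Q = ω₀L/R = 2640·0.00897/150 = 0.1579.

(a) f₀ = 420.1 Hz  (b) Q = 0.1579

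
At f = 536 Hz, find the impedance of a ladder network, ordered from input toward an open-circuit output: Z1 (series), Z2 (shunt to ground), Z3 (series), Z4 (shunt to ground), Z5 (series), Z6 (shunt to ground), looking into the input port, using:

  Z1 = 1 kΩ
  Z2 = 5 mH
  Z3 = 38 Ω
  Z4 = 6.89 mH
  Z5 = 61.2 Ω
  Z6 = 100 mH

Step 1 — Angular frequency: ω = 2π·f = 2π·536 = 3368 rad/s.
Step 2 — Component impedances:
  Z1: Z = R = 1000 Ω
  Z2: Z = jωL = j·3368·0.005 = 0 + j16.84 Ω
  Z3: Z = R = 38 Ω
  Z4: Z = jωL = j·3368·0.00689 = 0 + j23.2 Ω
  Z5: Z = R = 61.2 Ω
  Z6: Z = jωL = j·3368·0.1 = 0 + j336.8 Ω
Step 3 — Ladder network (open output): work backward from the far end, alternating series and parallel combinations. Z_in = 1004 + j13.13 Ω = 1004∠0.7° Ω.

Z = 1004 + j13.13 Ω = 1004∠0.7° Ω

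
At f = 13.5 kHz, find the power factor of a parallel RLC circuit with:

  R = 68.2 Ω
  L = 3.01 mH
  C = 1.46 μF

Step 1 — Angular frequency: ω = 2π·f = 2π·1.35e+04 = 8.482e+04 rad/s.
Step 2 — Component impedances:
  R: Z = R = 68.2 Ω
  L: Z = jωL = j·8.482e+04·0.00301 = 0 + j255.3 Ω
  C: Z = 1/(jωC) = -j/(ω·C) = 0 - j8.075 Ω
Step 3 — Parallel combination: 1/Z_total = 1/R + 1/L + 1/C; Z_total = 1.005 - j8.216 Ω = 8.277∠-83.0° Ω.
Step 4 — Power factor: PF = cos(φ) = Re(Z)/|Z| = 1.005/8.277 = 0.1214.
Step 5 — Type: Im(Z) = -8.216 ⇒ leading (phase φ = -83.0°).

PF = 0.1214 (leading, φ = -83.0°)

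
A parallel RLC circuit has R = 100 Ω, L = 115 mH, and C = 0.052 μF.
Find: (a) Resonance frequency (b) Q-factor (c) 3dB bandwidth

Step 1 — Resonance: ω₀ = 1/√(LC) = 1/√(0.115·5.2e-08) = 1.293e+04 rad/s.
Step 2 — f₀ = ω₀/(2π) = 2058 Hz.
Step 3 — Parallel Q: Q = R/(ω₀L) = 100/(1.293e+04·0.115) = 0.06724.
Step 4 — Bandwidth: Δω = ω₀/Q = 1.923e+05 rad/s; BW = Δω/(2π) = 3.061e+04 Hz.

(a) f₀ = 2058 Hz  (b) Q = 0.06724  (c) BW = 3.061e+04 Hz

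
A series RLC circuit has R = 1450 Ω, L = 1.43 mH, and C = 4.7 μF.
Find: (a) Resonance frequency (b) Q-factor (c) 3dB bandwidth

Step 1 — Resonance: ω₀ = 1/√(LC) = 1/√(0.00143·4.7e-06) = 1.22e+04 rad/s.
Step 2 — f₀ = ω₀/(2π) = 1941 Hz.
Step 3 — Series Q: Q = ω₀L/R = 1.22e+04·0.00143/1450 = 0.01203.
Step 4 — Bandwidth: Δω = ω₀/Q = 1.014e+06 rad/s; BW = Δω/(2π) = 1.614e+05 Hz.

(a) f₀ = 1941 Hz  (b) Q = 0.01203  (c) BW = 1.614e+05 Hz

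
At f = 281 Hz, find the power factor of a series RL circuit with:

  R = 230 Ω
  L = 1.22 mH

Step 1 — Angular frequency: ω = 2π·f = 2π·281 = 1766 rad/s.
Step 2 — Component impedances:
  R: Z = R = 230 Ω
  L: Z = jωL = j·1766·0.00122 = 0 + j2.154 Ω
Step 3 — Series combination: Z_total = R + L = 230 + j2.154 Ω = 230∠0.5° Ω.
Step 4 — Power factor: PF = cos(φ) = Re(Z)/|Z| = 230/230 = 1.
Step 5 — Type: Im(Z) = 2.154 ⇒ lagging (phase φ = 0.5°).

PF = 1 (lagging, φ = 0.5°)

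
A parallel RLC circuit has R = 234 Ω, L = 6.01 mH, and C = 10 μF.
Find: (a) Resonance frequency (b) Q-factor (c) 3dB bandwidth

Step 1 — Resonance: ω₀ = 1/√(LC) = 1/√(0.00601·1e-05) = 4079 rad/s.
Step 2 — f₀ = ω₀/(2π) = 649.2 Hz.
Step 3 — Parallel Q: Q = R/(ω₀L) = 234/(4079·0.00601) = 9.545.
Step 4 — Bandwidth: Δω = ω₀/Q = 427.4 rad/s; BW = Δω/(2π) = 68.01 Hz.

(a) f₀ = 649.2 Hz  (b) Q = 9.545  (c) BW = 68.01 Hz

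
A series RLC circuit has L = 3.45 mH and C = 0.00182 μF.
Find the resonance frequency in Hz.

Step 1 — Resonance condition Im(Z)=0 gives ω₀ = 1/√(LC).
Step 2 — ω₀ = 1/√(0.00345·1.82e-09) = 3.991e+05 rad/s.
Step 3 — f₀ = ω₀/(2π) = 6.351e+04 Hz.

f₀ = 6.351e+04 Hz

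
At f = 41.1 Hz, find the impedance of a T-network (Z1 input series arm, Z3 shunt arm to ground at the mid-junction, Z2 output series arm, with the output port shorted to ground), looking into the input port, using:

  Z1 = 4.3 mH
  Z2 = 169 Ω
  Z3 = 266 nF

Step 1 — Angular frequency: ω = 2π·f = 2π·41.1 = 258.2 rad/s.
Step 2 — Component impedances:
  Z1: Z = jωL = j·258.2·0.0043 = 0 + j1.11 Ω
  Z2: Z = R = 169 Ω
  Z3: Z = 1/(jωC) = -j/(ω·C) = 0 - j1.456e+04 Ω
Step 3 — With the output port shorted to ground, the output series arm Z2 runs from the junction to ground; the shunt arm Z3 also runs from the junction to ground. They appear in parallel: Z3 || Z2 = 169 - j1.962 Ω.
Step 4 — Series with input arm Z1: Z_in = Z1 + (Z3 || Z2) = 169 - j0.8512 Ω = 169∠-0.3° Ω.

Z = 169 - j0.8512 Ω = 169∠-0.3° Ω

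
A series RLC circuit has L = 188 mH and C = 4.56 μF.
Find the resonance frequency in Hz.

Step 1 — Resonance condition Im(Z)=0 gives ω₀ = 1/√(LC).
Step 2 — ω₀ = 1/√(0.188·4.56e-06) = 1080 rad/s.
Step 3 — f₀ = ω₀/(2π) = 171.9 Hz.

f₀ = 171.9 Hz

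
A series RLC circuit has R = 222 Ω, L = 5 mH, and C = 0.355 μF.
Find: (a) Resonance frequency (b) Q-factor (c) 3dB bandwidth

Step 1 — Resonance: ω₀ = 1/√(LC) = 1/√(0.005·3.55e-07) = 2.374e+04 rad/s.
Step 2 — f₀ = ω₀/(2π) = 3778 Hz.
Step 3 — Series Q: Q = ω₀L/R = 2.374e+04·0.005/222 = 0.5346.
Step 4 — Bandwidth: Δω = ω₀/Q = 4.44e+04 rad/s; BW = Δω/(2π) = 7066 Hz.

(a) f₀ = 3778 Hz  (b) Q = 0.5346  (c) BW = 7066 Hz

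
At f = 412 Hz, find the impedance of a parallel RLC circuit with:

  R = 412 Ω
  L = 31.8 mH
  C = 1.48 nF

Step 1 — Angular frequency: ω = 2π·f = 2π·412 = 2589 rad/s.
Step 2 — Component impedances:
  R: Z = R = 412 Ω
  L: Z = jωL = j·2589·0.0318 = 0 + j82.32 Ω
  C: Z = 1/(jωC) = -j/(ω·C) = 0 - j2.61e+05 Ω
Step 3 — Parallel combination: 1/Z_total = 1/R + 1/L + 1/C; Z_total = 15.83 + j79.18 Ω = 80.75∠78.7° Ω.

Z = 15.83 + j79.18 Ω = 80.75∠78.7° Ω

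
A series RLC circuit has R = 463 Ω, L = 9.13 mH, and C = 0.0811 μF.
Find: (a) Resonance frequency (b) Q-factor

Step 1 — Resonance condition Im(Z)=0 gives ω₀ = 1/√(LC).
Step 2 — ω₀ = 1/√(0.00913·8.11e-08) = 3.675e+04 rad/s.
Step 3 — f₀ = ω₀/(2π) = 5849 Hz.
Step 4 — Series Q: Q = ω₀L/R = 3.675e+04·0.00913/463 = 0.7247.

(a) f₀ = 5849 Hz  (b) Q = 0.7247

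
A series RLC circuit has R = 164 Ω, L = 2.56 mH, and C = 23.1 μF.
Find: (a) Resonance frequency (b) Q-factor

Step 1 — Resonance condition Im(Z)=0 gives ω₀ = 1/√(LC).
Step 2 — ω₀ = 1/√(0.00256·2.31e-05) = 4112 rad/s.
Step 3 — f₀ = ω₀/(2π) = 654.5 Hz.
Step 4 — Series Q: Q = ω₀L/R = 4112·0.00256/164 = 0.06419.

(a) f₀ = 654.5 Hz  (b) Q = 0.06419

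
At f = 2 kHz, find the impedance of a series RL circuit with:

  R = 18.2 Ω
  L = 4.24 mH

Step 1 — Angular frequency: ω = 2π·f = 2π·2000 = 1.257e+04 rad/s.
Step 2 — Component impedances:
  R: Z = R = 18.2 Ω
  L: Z = jωL = j·1.257e+04·0.00424 = 0 + j53.28 Ω
Step 3 — Series combination: Z_total = R + L = 18.2 + j53.28 Ω = 56.3∠71.1° Ω.

Z = 18.2 + j53.28 Ω = 56.3∠71.1° Ω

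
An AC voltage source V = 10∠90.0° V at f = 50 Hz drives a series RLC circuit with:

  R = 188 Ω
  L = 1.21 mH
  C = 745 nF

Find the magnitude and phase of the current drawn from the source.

Step 1 — Angular frequency: ω = 2π·f = 2π·50 = 314.2 rad/s.
Step 2 — Component impedances:
  R: Z = R = 188 Ω
  L: Z = jωL = j·314.2·0.00121 = 0 + j0.3801 Ω
  C: Z = 1/(jωC) = -j/(ω·C) = 0 - j4273 Ω
Step 3 — Series combination: Z_total = R + L + C = 188 - j4272 Ω = 4276∠-87.5° Ω.
Step 4 — Source phasor: V = 10∠90.0° V = 0 + j10 V.
Step 5 — Ohm's law: I = V / Z_total = (0 + j10) / (188 - j4272) = -0.002336 + j0.0001028 A.
Step 6 — Convert to polar: |I| = 0.002338 A, ∠I = 177.5°.

I = 0.002338∠177.5° A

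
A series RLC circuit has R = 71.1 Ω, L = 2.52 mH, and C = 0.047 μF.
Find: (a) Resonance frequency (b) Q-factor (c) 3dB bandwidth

Step 1 — Resonance condition Im(Z)=0 gives ω₀ = 1/√(LC).
Step 2 — ω₀ = 1/√(0.00252·4.7e-08) = 9.189e+04 rad/s.
Step 3 — f₀ = ω₀/(2π) = 1.462e+04 Hz.
Step 4 — Series Q: Q = ω₀L/R = 9.189e+04·0.00252/71.1 = 3.257.
Step 5 — 3dB bandwidth: Δω = ω₀/Q = 2.821e+04 rad/s; BW = Δω/(2π) = 4490 Hz.

(a) f₀ = 1.462e+04 Hz  (b) Q = 3.257  (c) BW = 4490 Hz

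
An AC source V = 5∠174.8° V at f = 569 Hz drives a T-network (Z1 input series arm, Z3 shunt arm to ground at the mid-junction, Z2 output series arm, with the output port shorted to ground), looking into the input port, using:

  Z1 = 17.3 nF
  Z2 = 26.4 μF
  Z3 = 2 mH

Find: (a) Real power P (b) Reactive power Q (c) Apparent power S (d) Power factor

Step 1 — Angular frequency: ω = 2π·f = 2π·569 = 3575 rad/s.
Step 2 — Component impedances:
  Z1: Z = 1/(jωC) = -j/(ω·C) = 0 - j1.617e+04 Ω
  Z2: Z = 1/(jωC) = -j/(ω·C) = 0 - j10.6 Ω
  Z3: Z = jωL = j·3575·0.002 = 0 + j7.15 Ω
Step 3 — With the output port shorted to ground, the output series arm Z2 runs from the junction to ground; the shunt arm Z3 also runs from the junction to ground. They appear in parallel: Z3 || Z2 = 0 + j21.99 Ω.
Step 4 — Series with input arm Z1: Z_in = Z1 + (Z3 || Z2) = 0 - j1.615e+04 Ω = 1.615e+04∠-90.0° Ω.
Step 5 — Source phasor: V = 5∠174.8° V = -4.979 + j0.4532 V.
Step 6 — Current: I = V / Z = -2.807e-05 - j0.0003084 A = 0.0003097∠-95.2° A.
Step 7 — Complex power: S = V·I* = 0 - j0.001548 VA.
Step 8 — Real power: P = Re(S) = 0 W.
Step 9 — Reactive power: Q = Im(S) = -0.001548 VAR.
Step 10 — Apparent power: |S| = 0.001548 VA.
Step 11 — Power factor: PF = P/|S| = 0 (leading).

(a) P = 0 W  (b) Q = -0.001548 VAR  (c) S = 0.001548 VA  (d) PF = 0 (leading)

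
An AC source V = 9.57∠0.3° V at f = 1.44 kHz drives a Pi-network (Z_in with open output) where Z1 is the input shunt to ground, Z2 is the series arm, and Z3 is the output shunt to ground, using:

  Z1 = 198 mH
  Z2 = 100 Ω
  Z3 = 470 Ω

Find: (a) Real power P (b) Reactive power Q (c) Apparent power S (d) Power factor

Step 1 — Angular frequency: ω = 2π·f = 2π·1440 = 9048 rad/s.
Step 2 — Component impedances:
  Z1: Z = jωL = j·9048·0.198 = 0 + j1791 Ω
  Z2: Z = R = 100 Ω
  Z3: Z = R = 470 Ω
Step 3 — With open output, the series arm Z2 and the output shunt Z3 appear in series to ground: Z2 + Z3 = 570 Ω.
Step 4 — Parallel with input shunt Z1: Z_in = Z1 || (Z2 + Z3) = 517.6 + j164.7 Ω = 543.2∠17.6° Ω.
Step 5 — Source phasor: V = 9.57∠0.3° V = 9.57 + j0.05011 V.
Step 6 — Current: I = V / Z = 0.01682 - j0.005254 A = 0.01762∠-17.3° A.
Step 7 — Complex power: S = V·I* = 0.1607 + j0.05112 VA.
Step 8 — Real power: P = Re(S) = 0.1607 W.
Step 9 — Reactive power: Q = Im(S) = 0.05112 VAR.
Step 10 — Apparent power: |S| = 0.1686 VA.
Step 11 — Power factor: PF = P/|S| = 0.9529 (lagging).

(a) P = 0.1607 W  (b) Q = 0.05112 VAR  (c) S = 0.1686 VA  (d) PF = 0.9529 (lagging)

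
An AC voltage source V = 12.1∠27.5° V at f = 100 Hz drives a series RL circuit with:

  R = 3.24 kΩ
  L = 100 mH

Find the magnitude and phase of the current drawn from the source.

Step 1 — Angular frequency: ω = 2π·f = 2π·100 = 628.3 rad/s.
Step 2 — Component impedances:
  R: Z = R = 3240 Ω
  L: Z = jωL = j·628.3·0.1 = 0 + j62.83 Ω
Step 3 — Series combination: Z_total = R + L = 3240 + j62.83 Ω = 3241∠1.1° Ω.
Step 4 — Source phasor: V = 12.1∠27.5° V = 10.73 + j5.587 V.
Step 5 — Ohm's law: I = V / Z_total = (10.73 + j5.587) / (3240 + j62.83) = 0.003345 + j0.00166 A.
Step 6 — Convert to polar: |I| = 0.003734 A, ∠I = 26.4°.

I = 0.003734∠26.4° A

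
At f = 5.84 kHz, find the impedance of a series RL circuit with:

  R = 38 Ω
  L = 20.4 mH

Step 1 — Angular frequency: ω = 2π·f = 2π·5840 = 3.669e+04 rad/s.
Step 2 — Component impedances:
  R: Z = R = 38 Ω
  L: Z = jωL = j·3.669e+04·0.0204 = 0 + j748.6 Ω
Step 3 — Series combination: Z_total = R + L = 38 + j748.6 Ω = 749.5∠87.1° Ω.

Z = 38 + j748.6 Ω = 749.5∠87.1° Ω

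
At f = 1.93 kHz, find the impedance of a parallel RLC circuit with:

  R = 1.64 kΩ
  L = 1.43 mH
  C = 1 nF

Step 1 — Angular frequency: ω = 2π·f = 2π·1930 = 1.213e+04 rad/s.
Step 2 — Component impedances:
  R: Z = R = 1640 Ω
  L: Z = jωL = j·1.213e+04·0.00143 = 0 + j17.34 Ω
  C: Z = 1/(jωC) = -j/(ω·C) = 0 - j8.246e+04 Ω
Step 3 — Parallel combination: 1/Z_total = 1/R + 1/L + 1/C; Z_total = 0.1834 + j17.34 Ω = 17.34∠89.4° Ω.

Z = 0.1834 + j17.34 Ω = 17.34∠89.4° Ω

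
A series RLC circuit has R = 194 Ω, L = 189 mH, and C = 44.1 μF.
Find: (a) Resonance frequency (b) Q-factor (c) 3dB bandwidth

Step 1 — Resonance: ω₀ = 1/√(LC) = 1/√(0.189·4.41e-05) = 346.4 rad/s.
Step 2 — f₀ = ω₀/(2π) = 55.13 Hz.
Step 3 — Series Q: Q = ω₀L/R = 346.4·0.189/194 = 0.3375.
Step 4 — Bandwidth: Δω = ω₀/Q = 1026 rad/s; BW = Δω/(2π) = 163.4 Hz.

(a) f₀ = 55.13 Hz  (b) Q = 0.3375  (c) BW = 163.4 Hz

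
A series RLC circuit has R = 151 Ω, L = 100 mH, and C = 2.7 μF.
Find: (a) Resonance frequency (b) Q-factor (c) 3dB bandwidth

Step 1 — Resonance condition Im(Z)=0 gives ω₀ = 1/√(LC).
Step 2 — ω₀ = 1/√(0.1·2.7e-06) = 1925 rad/s.
Step 3 — f₀ = ω₀/(2π) = 306.3 Hz.
Step 4 — Series Q: Q = ω₀L/R = 1925·0.1/151 = 1.275.
Step 5 — 3dB bandwidth: Δω = ω₀/Q = 1510 rad/s; BW = Δω/(2π) = 240.3 Hz.

(a) f₀ = 306.3 Hz  (b) Q = 1.275  (c) BW = 240.3 Hz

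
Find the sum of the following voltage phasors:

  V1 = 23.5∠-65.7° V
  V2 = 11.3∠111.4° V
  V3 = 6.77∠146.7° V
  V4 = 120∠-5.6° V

Step 1 — Convert each phasor to rectangular form:
  V1 = 23.5·(cos(-65.7°) + j·sin(-65.7°)) = 9.671 - j21.42 V
  V2 = 11.3·(cos(111.4°) + j·sin(111.4°)) = -4.123 + j10.52 V
  V3 = 6.77·(cos(146.7°) + j·sin(146.7°)) = -5.658 + j3.717 V
  V4 = 120·(cos(-5.6°) + j·sin(-5.6°)) = 119.4 - j11.71 V
Step 2 — Sum components: V_total = 119.3 - j18.89 V.
Step 3 — Convert to polar: |V_total| = 120.8 V, ∠V_total = -9.0°.

V_total = 120.8∠-9.0° V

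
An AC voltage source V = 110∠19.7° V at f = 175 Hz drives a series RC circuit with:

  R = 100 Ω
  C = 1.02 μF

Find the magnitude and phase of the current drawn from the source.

Step 1 — Angular frequency: ω = 2π·f = 2π·175 = 1100 rad/s.
Step 2 — Component impedances:
  R: Z = R = 100 Ω
  C: Z = 1/(jωC) = -j/(ω·C) = 0 - j891.6 Ω
Step 3 — Series combination: Z_total = R + C = 100 - j891.6 Ω = 897.2∠-83.6° Ω.
Step 4 — Source phasor: V = 110∠19.7° V = 103.6 + j37.08 V.
Step 5 — Ohm's law: I = V / Z_total = (103.6 + j37.08) / (100 - j891.6) = -0.02821 + j0.1193 A.
Step 6 — Convert to polar: |I| = 0.1226 A, ∠I = 103.3°.

I = 0.1226∠103.3° A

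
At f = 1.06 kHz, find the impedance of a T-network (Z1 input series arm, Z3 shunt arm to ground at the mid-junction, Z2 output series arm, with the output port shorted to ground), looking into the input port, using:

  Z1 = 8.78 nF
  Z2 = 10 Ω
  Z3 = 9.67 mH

Step 1 — Angular frequency: ω = 2π·f = 2π·1060 = 6660 rad/s.
Step 2 — Component impedances:
  Z1: Z = 1/(jωC) = -j/(ω·C) = 0 - j1.71e+04 Ω
  Z2: Z = R = 10 Ω
  Z3: Z = jωL = j·6660·0.00967 = 0 + j64.4 Ω
Step 3 — With the output port shorted to ground, the output series arm Z2 runs from the junction to ground; the shunt arm Z3 also runs from the junction to ground. They appear in parallel: Z3 || Z2 = 9.765 + j1.516 Ω.
Step 4 — Series with input arm Z1: Z_in = Z1 + (Z3 || Z2) = 9.765 - j1.71e+04 Ω = 1.71e+04∠-90.0° Ω.

Z = 9.765 - j1.71e+04 Ω = 1.71e+04∠-90.0° Ω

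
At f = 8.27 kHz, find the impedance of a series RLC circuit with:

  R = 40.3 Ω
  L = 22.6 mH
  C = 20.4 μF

Step 1 — Angular frequency: ω = 2π·f = 2π·8270 = 5.196e+04 rad/s.
Step 2 — Component impedances:
  R: Z = R = 40.3 Ω
  L: Z = jωL = j·5.196e+04·0.0226 = 0 + j1174 Ω
  C: Z = 1/(jωC) = -j/(ω·C) = 0 - j0.9434 Ω
Step 3 — Series combination: Z_total = R + L + C = 40.3 + j1173 Ω = 1174∠88.0° Ω.

Z = 40.3 + j1173 Ω = 1174∠88.0° Ω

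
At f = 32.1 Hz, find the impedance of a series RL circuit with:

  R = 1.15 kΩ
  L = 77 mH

Step 1 — Angular frequency: ω = 2π·f = 2π·32.1 = 201.7 rad/s.
Step 2 — Component impedances:
  R: Z = R = 1150 Ω
  L: Z = jωL = j·201.7·0.077 = 0 + j15.53 Ω
Step 3 — Series combination: Z_total = R + L = 1150 + j15.53 Ω = 1150∠0.8° Ω.

Z = 1150 + j15.53 Ω = 1150∠0.8° Ω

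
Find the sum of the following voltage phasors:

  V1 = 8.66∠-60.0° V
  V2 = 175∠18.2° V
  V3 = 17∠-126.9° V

Step 1 — Convert each phasor to rectangular form:
  V1 = 8.66·(cos(-60.0°) + j·sin(-60.0°)) = 4.33 - j7.5 V
  V2 = 175·(cos(18.2°) + j·sin(18.2°)) = 166.2 + j54.66 V
  V3 = 17·(cos(-126.9°) + j·sin(-126.9°)) = -10.21 - j13.59 V
Step 2 — Sum components: V_total = 160.4 + j33.56 V.
Step 3 — Convert to polar: |V_total| = 163.8 V, ∠V_total = 11.8°.

V_total = 163.8∠11.8° V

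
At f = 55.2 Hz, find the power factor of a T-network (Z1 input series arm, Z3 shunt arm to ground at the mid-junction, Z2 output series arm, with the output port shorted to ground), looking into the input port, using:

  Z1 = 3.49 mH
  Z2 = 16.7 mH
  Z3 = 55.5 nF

Step 1 — Angular frequency: ω = 2π·f = 2π·55.2 = 346.8 rad/s.
Step 2 — Component impedances:
  Z1: Z = jωL = j·346.8·0.00349 = 0 + j1.21 Ω
  Z2: Z = jωL = j·346.8·0.0167 = 0 + j5.792 Ω
  Z3: Z = 1/(jωC) = -j/(ω·C) = 0 - j5.195e+04 Ω
Step 3 — With the output port shorted to ground, the output series arm Z2 runs from the junction to ground; the shunt arm Z3 also runs from the junction to ground. They appear in parallel: Z3 || Z2 = 0 + j5.793 Ω.
Step 4 — Series with input arm Z1: Z_in = Z1 + (Z3 || Z2) = 0 + j7.003 Ω = 7.003∠90.0° Ω.
Step 5 — Power factor: PF = cos(φ) = Re(Z)/|Z| = 0/7.003 = 0.
Step 6 — Type: Im(Z) = 7.003 ⇒ lagging (phase φ = 90.0°).

PF = 0 (lagging, φ = 90.0°)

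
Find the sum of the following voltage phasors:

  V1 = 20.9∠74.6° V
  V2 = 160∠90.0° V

Step 1 — Convert each phasor to rectangular form:
  V1 = 20.9·(cos(74.6°) + j·sin(74.6°)) = 5.55 + j20.15 V
  V2 = 160·(cos(90.0°) + j·sin(90.0°)) = 0 + j160 V
Step 2 — Sum components: V_total = 5.55 + j180.1 V.
Step 3 — Convert to polar: |V_total| = 180.2 V, ∠V_total = 88.2°.

V_total = 180.2∠88.2° V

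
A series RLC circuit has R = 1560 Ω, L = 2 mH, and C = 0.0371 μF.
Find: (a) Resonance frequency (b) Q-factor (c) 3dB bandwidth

Step 1 — Resonance: ω₀ = 1/√(LC) = 1/√(0.002·3.71e-08) = 1.161e+05 rad/s.
Step 2 — f₀ = ω₀/(2π) = 1.848e+04 Hz.
Step 3 — Series Q: Q = ω₀L/R = 1.161e+05·0.002/1560 = 0.1488.
Step 4 — Bandwidth: Δω = ω₀/Q = 7.8e+05 rad/s; BW = Δω/(2π) = 1.241e+05 Hz.

(a) f₀ = 1.848e+04 Hz  (b) Q = 0.1488  (c) BW = 1.241e+05 Hz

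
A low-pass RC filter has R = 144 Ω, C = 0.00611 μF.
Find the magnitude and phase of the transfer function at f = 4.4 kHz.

Step 1 — Angular frequency: ω = 2π·4400 = 2.765e+04 rad/s.
Step 2 — Transfer function: H(jω) = 1/(1 + jωRC).
Step 3 — Denominator: 1 + jωRC = 1 + j·2.765e+04·144·6.11e-09 = 1 + j0.02432.
Step 4 — H = 0.9994 - j0.02431.
Step 5 — Magnitude: |H| = 0.9997 (-0.0 dB); phase: φ = -1.4°.

|H| = 0.9997 (-0.0 dB), φ = -1.4°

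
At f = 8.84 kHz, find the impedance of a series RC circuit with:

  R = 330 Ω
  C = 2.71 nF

Step 1 — Angular frequency: ω = 2π·f = 2π·8840 = 5.554e+04 rad/s.
Step 2 — Component impedances:
  R: Z = R = 330 Ω
  C: Z = 1/(jωC) = -j/(ω·C) = 0 - j6644 Ω
Step 3 — Series combination: Z_total = R + C = 330 - j6644 Ω = 6652∠-87.2° Ω.

Z = 330 - j6644 Ω = 6652∠-87.2° Ω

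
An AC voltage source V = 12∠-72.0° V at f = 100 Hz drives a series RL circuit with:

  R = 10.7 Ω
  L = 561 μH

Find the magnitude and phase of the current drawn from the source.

Step 1 — Angular frequency: ω = 2π·f = 2π·100 = 628.3 rad/s.
Step 2 — Component impedances:
  R: Z = R = 10.7 Ω
  L: Z = jωL = j·628.3·0.000561 = 0 + j0.3525 Ω
Step 3 — Series combination: Z_total = R + L = 10.7 + j0.3525 Ω = 10.71∠1.9° Ω.
Step 4 — Source phasor: V = 12∠-72.0° V = 3.708 - j11.41 V.
Step 5 — Ohm's law: I = V / Z_total = (3.708 - j11.41) / (10.7 + j0.3525) = 0.3111 - j1.077 A.
Step 6 — Convert to polar: |I| = 1.121 A, ∠I = -73.9°.

I = 1.121∠-73.9° A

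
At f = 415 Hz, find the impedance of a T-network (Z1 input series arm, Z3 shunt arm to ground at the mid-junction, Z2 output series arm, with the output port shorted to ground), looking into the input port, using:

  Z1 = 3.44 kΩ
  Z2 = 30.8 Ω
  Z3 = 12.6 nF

Step 1 — Angular frequency: ω = 2π·f = 2π·415 = 2608 rad/s.
Step 2 — Component impedances:
  Z1: Z = R = 3440 Ω
  Z2: Z = R = 30.8 Ω
  Z3: Z = 1/(jωC) = -j/(ω·C) = 0 - j3.044e+04 Ω
Step 3 — With the output port shorted to ground, the output series arm Z2 runs from the junction to ground; the shunt arm Z3 also runs from the junction to ground. They appear in parallel: Z3 || Z2 = 30.8 - j0.03117 Ω.
Step 4 — Series with input arm Z1: Z_in = Z1 + (Z3 || Z2) = 3471 - j0.03117 Ω = 3471∠-0.0° Ω.

Z = 3471 - j0.03117 Ω = 3471∠-0.0° Ω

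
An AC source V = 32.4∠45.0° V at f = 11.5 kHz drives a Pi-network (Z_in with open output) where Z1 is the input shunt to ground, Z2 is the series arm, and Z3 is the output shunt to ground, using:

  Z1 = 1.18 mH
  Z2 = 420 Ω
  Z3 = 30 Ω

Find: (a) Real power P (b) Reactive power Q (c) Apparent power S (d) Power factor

Step 1 — Angular frequency: ω = 2π·f = 2π·1.15e+04 = 7.226e+04 rad/s.
Step 2 — Component impedances:
  Z1: Z = jωL = j·7.226e+04·0.00118 = 0 + j85.26 Ω
  Z2: Z = R = 420 Ω
  Z3: Z = R = 30 Ω
Step 3 — With open output, the series arm Z2 and the output shunt Z3 appear in series to ground: Z2 + Z3 = 450 Ω.
Step 4 — Parallel with input shunt Z1: Z_in = Z1 || (Z2 + Z3) = 15.6 + j82.31 Ω = 83.77∠79.3° Ω.
Step 5 — Source phasor: V = 32.4∠45.0° V = 22.91 + j22.91 V.
Step 6 — Current: I = V / Z = 0.3196 - j0.2178 A = 0.3868∠-34.3° A.
Step 7 — Complex power: S = V·I* = 2.333 + j12.31 VA.
Step 8 — Real power: P = Re(S) = 2.333 W.
Step 9 — Reactive power: Q = Im(S) = 12.31 VAR.
Step 10 — Apparent power: |S| = 12.53 VA.
Step 11 — Power factor: PF = P/|S| = 0.1862 (lagging).

(a) P = 2.333 W  (b) Q = 12.31 VAR  (c) S = 12.53 VA  (d) PF = 0.1862 (lagging)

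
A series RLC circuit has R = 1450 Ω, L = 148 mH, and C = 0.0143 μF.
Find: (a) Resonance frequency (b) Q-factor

Step 1 — Resonance condition Im(Z)=0 gives ω₀ = 1/√(LC).
Step 2 — ω₀ = 1/√(0.148·1.43e-08) = 2.174e+04 rad/s.
Step 3 — f₀ = ω₀/(2π) = 3460 Hz.
Step 4 — Series Q: Q = ω₀L/R = 2.174e+04·0.148/1450 = 2.219.

(a) f₀ = 3460 Hz  (b) Q = 2.219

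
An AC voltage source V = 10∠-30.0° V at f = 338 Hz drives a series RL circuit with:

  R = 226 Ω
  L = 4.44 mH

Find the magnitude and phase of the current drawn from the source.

Step 1 — Angular frequency: ω = 2π·f = 2π·338 = 2124 rad/s.
Step 2 — Component impedances:
  R: Z = R = 226 Ω
  L: Z = jωL = j·2124·0.00444 = 0 + j9.429 Ω
Step 3 — Series combination: Z_total = R + L = 226 + j9.429 Ω = 226.2∠2.4° Ω.
Step 4 — Source phasor: V = 10∠-30.0° V = 8.66 - j5 V.
Step 5 — Ohm's law: I = V / Z_total = (8.66 - j5) / (226 + j9.429) = 0.03733 - j0.02368 A.
Step 6 — Convert to polar: |I| = 0.04421 A, ∠I = -32.4°.

I = 0.04421∠-32.4° A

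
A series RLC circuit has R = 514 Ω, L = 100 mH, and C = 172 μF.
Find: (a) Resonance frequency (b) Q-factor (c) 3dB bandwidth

Step 1 — Resonance: ω₀ = 1/√(LC) = 1/√(0.1·0.000172) = 241.1 rad/s.
Step 2 — f₀ = ω₀/(2π) = 38.38 Hz.
Step 3 — Series Q: Q = ω₀L/R = 241.1·0.1/514 = 0.04691.
Step 4 — Bandwidth: Δω = ω₀/Q = 5140 rad/s; BW = Δω/(2π) = 818.1 Hz.

(a) f₀ = 38.38 Hz  (b) Q = 0.04691  (c) BW = 818.1 Hz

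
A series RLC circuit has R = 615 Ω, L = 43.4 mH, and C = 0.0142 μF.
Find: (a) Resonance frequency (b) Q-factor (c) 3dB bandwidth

Step 1 — Resonance: ω₀ = 1/√(LC) = 1/√(0.0434·1.42e-08) = 4.028e+04 rad/s.
Step 2 — f₀ = ω₀/(2π) = 6411 Hz.
Step 3 — Series Q: Q = ω₀L/R = 4.028e+04·0.0434/615 = 2.843.
Step 4 — Bandwidth: Δω = ω₀/Q = 1.417e+04 rad/s; BW = Δω/(2π) = 2255 Hz.

(a) f₀ = 6411 Hz  (b) Q = 2.843  (c) BW = 2255 Hz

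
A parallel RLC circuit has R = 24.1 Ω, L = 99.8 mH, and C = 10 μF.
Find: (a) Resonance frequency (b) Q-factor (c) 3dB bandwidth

Step 1 — Resonance: ω₀ = 1/√(LC) = 1/√(0.0998·1e-05) = 1001 rad/s.
Step 2 — f₀ = ω₀/(2π) = 159.3 Hz.
Step 3 — Parallel Q: Q = R/(ω₀L) = 24.1/(1001·0.0998) = 0.2412.
Step 4 — Bandwidth: Δω = ω₀/Q = 4149 rad/s; BW = Δω/(2π) = 660.4 Hz.

(a) f₀ = 159.3 Hz  (b) Q = 0.2412  (c) BW = 660.4 Hz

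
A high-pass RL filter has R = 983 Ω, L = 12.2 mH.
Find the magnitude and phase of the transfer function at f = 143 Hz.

Step 1 — Angular frequency: ω = 2π·143 = 898.5 rad/s.
Step 2 — Transfer function: H(jω) = jωL/(R + jωL).
Step 3 — Numerator jωL = j·10.96; denominator R + jωL = 983 + j10.96.
Step 4 — H = 0.0001243 + j0.01115.
Step 5 — Magnitude: |H| = 0.01115 (-39.1 dB); phase: φ = 89.4°.

|H| = 0.01115 (-39.1 dB), φ = 89.4°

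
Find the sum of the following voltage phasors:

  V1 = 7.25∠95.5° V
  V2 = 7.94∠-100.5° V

Step 1 — Convert each phasor to rectangular form:
  V1 = 7.25·(cos(95.5°) + j·sin(95.5°)) = -0.6949 + j7.217 V
  V2 = 7.94·(cos(-100.5°) + j·sin(-100.5°)) = -1.447 - j7.807 V
Step 2 — Sum components: V_total = -2.142 - j0.5904 V.
Step 3 — Convert to polar: |V_total| = 2.222 V, ∠V_total = -164.6°.

V_total = 2.222∠-164.6° V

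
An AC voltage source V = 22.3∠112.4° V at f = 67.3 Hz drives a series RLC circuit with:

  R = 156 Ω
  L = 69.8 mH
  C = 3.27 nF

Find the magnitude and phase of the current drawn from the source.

Step 1 — Angular frequency: ω = 2π·f = 2π·67.3 = 422.9 rad/s.
Step 2 — Component impedances:
  R: Z = R = 156 Ω
  L: Z = jωL = j·422.9·0.0698 = 0 + j29.52 Ω
  C: Z = 1/(jωC) = -j/(ω·C) = 0 - j7.232e+05 Ω
Step 3 — Series combination: Z_total = R + L + C = 156 - j7.232e+05 Ω = 7.232e+05∠-90.0° Ω.
Step 4 — Source phasor: V = 22.3∠112.4° V = -8.498 + j20.62 V.
Step 5 — Ohm's law: I = V / Z_total = (-8.498 + j20.62) / (156 - j7.232e+05) = -2.851e-05 - j1.174e-05 A.
Step 6 — Convert to polar: |I| = 3.084e-05 A, ∠I = -157.6°.

I = 3.084e-05∠-157.6° A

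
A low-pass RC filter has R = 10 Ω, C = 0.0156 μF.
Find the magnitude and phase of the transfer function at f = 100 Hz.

Step 1 — Angular frequency: ω = 2π·100 = 628.3 rad/s.
Step 2 — Transfer function: H(jω) = 1/(1 + jωRC).
Step 3 — Denominator: 1 + jωRC = 1 + j·628.3·10·1.56e-08 = 1 + j9.802e-05.
Step 4 — H = 1 - j9.802e-05.
Step 5 — Magnitude: |H| = 1 (-0.0 dB); phase: φ = -0.0°.

|H| = 1 (-0.0 dB), φ = -0.0°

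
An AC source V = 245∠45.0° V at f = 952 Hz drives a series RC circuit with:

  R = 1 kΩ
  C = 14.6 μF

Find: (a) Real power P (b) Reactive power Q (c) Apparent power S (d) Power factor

Step 1 — Angular frequency: ω = 2π·f = 2π·952 = 5982 rad/s.
Step 2 — Component impedances:
  R: Z = R = 1000 Ω
  C: Z = 1/(jωC) = -j/(ω·C) = 0 - j11.45 Ω
Step 3 — Series combination: Z_total = R + C = 1000 - j11.45 Ω = 1000∠-0.7° Ω.
Step 4 — Source phasor: V = 245∠45.0° V = 173.2 + j173.2 V.
Step 5 — Current: I = V / Z = 0.1712 + j0.1752 A = 0.245∠45.7° A.
Step 6 — Complex power: S = V·I* = 60.02 - j0.6872 VA.
Step 7 — Real power: P = Re(S) = 60.02 W.
Step 8 — Reactive power: Q = Im(S) = -0.6872 VAR.
Step 9 — Apparent power: |S| = 60.02 VA.
Step 10 — Power factor: PF = P/|S| = 0.9999 (leading).

(a) P = 60.02 W  (b) Q = -0.6872 VAR  (c) S = 60.02 VA  (d) PF = 0.9999 (leading)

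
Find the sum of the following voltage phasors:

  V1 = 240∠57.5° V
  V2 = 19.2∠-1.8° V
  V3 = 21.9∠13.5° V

Step 1 — Convert each phasor to rectangular form:
  V1 = 240·(cos(57.5°) + j·sin(57.5°)) = 129 + j202.4 V
  V2 = 19.2·(cos(-1.8°) + j·sin(-1.8°)) = 19.19 - j0.6031 V
  V3 = 21.9·(cos(13.5°) + j·sin(13.5°)) = 21.29 + j5.112 V
Step 2 — Sum components: V_total = 169.4 + j206.9 V.
Step 3 — Convert to polar: |V_total| = 267.4 V, ∠V_total = 50.7°.

V_total = 267.4∠50.7° V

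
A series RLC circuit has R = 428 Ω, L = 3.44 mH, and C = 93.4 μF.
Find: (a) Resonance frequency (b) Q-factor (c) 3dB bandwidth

Step 1 — Resonance condition Im(Z)=0 gives ω₀ = 1/√(LC).
Step 2 — ω₀ = 1/√(0.00344·9.34e-05) = 1764 rad/s.
Step 3 — f₀ = ω₀/(2π) = 280.8 Hz.
Step 4 — Series Q: Q = ω₀L/R = 1764·0.00344/428 = 0.01418.
Step 5 — 3dB bandwidth: Δω = ω₀/Q = 1.244e+05 rad/s; BW = Δω/(2π) = 1.98e+04 Hz.

(a) f₀ = 280.8 Hz  (b) Q = 0.01418  (c) BW = 1.98e+04 Hz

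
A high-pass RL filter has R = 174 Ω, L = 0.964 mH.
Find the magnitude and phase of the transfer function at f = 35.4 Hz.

Step 1 — Angular frequency: ω = 2π·35.4 = 222.4 rad/s.
Step 2 — Transfer function: H(jω) = jωL/(R + jωL).
Step 3 — Numerator jωL = j·0.2144; denominator R + jωL = 174 + j0.2144.
Step 4 — H = 1.519e-06 + j0.001232.
Step 5 — Magnitude: |H| = 0.001232 (-58.2 dB); phase: φ = 89.9°.

|H| = 0.001232 (-58.2 dB), φ = 89.9°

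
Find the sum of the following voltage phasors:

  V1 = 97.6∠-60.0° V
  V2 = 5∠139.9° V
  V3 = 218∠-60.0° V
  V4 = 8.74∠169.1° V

Step 1 — Convert each phasor to rectangular form:
  V1 = 97.6·(cos(-60.0°) + j·sin(-60.0°)) = 48.8 - j84.52 V
  V2 = 5·(cos(139.9°) + j·sin(139.9°)) = -3.825 + j3.221 V
  V3 = 218·(cos(-60.0°) + j·sin(-60.0°)) = 109 - j188.8 V
  V4 = 8.74·(cos(169.1°) + j·sin(169.1°)) = -8.582 + j1.653 V
Step 2 — Sum components: V_total = 145.4 - j268.4 V.
Step 3 — Convert to polar: |V_total| = 305.3 V, ∠V_total = -61.6°.

V_total = 305.3∠-61.6° V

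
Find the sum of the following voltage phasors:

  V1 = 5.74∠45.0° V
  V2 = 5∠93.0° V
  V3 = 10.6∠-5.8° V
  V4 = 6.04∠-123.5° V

Step 1 — Convert each phasor to rectangular form:
  V1 = 5.74·(cos(45.0°) + j·sin(45.0°)) = 4.059 + j4.059 V
  V2 = 5·(cos(93.0°) + j·sin(93.0°)) = -0.2617 + j4.993 V
  V3 = 10.6·(cos(-5.8°) + j·sin(-5.8°)) = 10.55 - j1.071 V
  V4 = 6.04·(cos(-123.5°) + j·sin(-123.5°)) = -3.334 - j5.037 V
Step 2 — Sum components: V_total = 11.01 + j2.944 V.
Step 3 — Convert to polar: |V_total| = 11.4 V, ∠V_total = 15.0°.

V_total = 11.4∠15.0° V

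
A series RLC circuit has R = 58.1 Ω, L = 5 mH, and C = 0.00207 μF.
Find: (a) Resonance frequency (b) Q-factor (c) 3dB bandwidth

Step 1 — Resonance condition Im(Z)=0 gives ω₀ = 1/√(LC).
Step 2 — ω₀ = 1/√(0.005·2.07e-09) = 3.108e+05 rad/s.
Step 3 — f₀ = ω₀/(2π) = 4.947e+04 Hz.
Step 4 — Series Q: Q = ω₀L/R = 3.108e+05·0.005/58.1 = 26.75.
Step 5 — 3dB bandwidth: Δω = ω₀/Q = 1.162e+04 rad/s; BW = Δω/(2π) = 1849 Hz.

(a) f₀ = 4.947e+04 Hz  (b) Q = 26.75  (c) BW = 1849 Hz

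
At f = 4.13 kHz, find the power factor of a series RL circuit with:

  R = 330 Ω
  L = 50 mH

Step 1 — Angular frequency: ω = 2π·f = 2π·4130 = 2.595e+04 rad/s.
Step 2 — Component impedances:
  R: Z = R = 330 Ω
  L: Z = jωL = j·2.595e+04·0.05 = 0 + j1297 Ω
Step 3 — Series combination: Z_total = R + L = 330 + j1297 Ω = 1339∠75.7° Ω.
Step 4 — Power factor: PF = cos(φ) = Re(Z)/|Z| = 330/1339 = 0.2465.
Step 5 — Type: Im(Z) = 1297 ⇒ lagging (phase φ = 75.7°).

PF = 0.2465 (lagging, φ = 75.7°)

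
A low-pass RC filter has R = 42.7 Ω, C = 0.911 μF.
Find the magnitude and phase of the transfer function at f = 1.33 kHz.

Step 1 — Angular frequency: ω = 2π·1330 = 8357 rad/s.
Step 2 — Transfer function: H(jω) = 1/(1 + jωRC).
Step 3 — Denominator: 1 + jωRC = 1 + j·8357·42.7·9.11e-07 = 1 + j0.3251.
Step 4 — H = 0.9044 - j0.294.
Step 5 — Magnitude: |H| = 0.951 (-0.4 dB); phase: φ = -18.0°.

|H| = 0.951 (-0.4 dB), φ = -18.0°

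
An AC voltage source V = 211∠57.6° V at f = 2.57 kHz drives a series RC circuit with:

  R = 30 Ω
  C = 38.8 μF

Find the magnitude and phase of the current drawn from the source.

Step 1 — Angular frequency: ω = 2π·f = 2π·2570 = 1.615e+04 rad/s.
Step 2 — Component impedances:
  R: Z = R = 30 Ω
  C: Z = 1/(jωC) = -j/(ω·C) = 0 - j1.596 Ω
Step 3 — Series combination: Z_total = R + C = 30 - j1.596 Ω = 30.04∠-3.0° Ω.
Step 4 — Source phasor: V = 211∠57.6° V = 113.1 + j178.2 V.
Step 5 — Ohm's law: I = V / Z_total = (113.1 + j178.2) / (30 - j1.596) = 3.443 + j6.122 A.
Step 6 — Convert to polar: |I| = 7.023 A, ∠I = 60.6°.

I = 7.023∠60.6° A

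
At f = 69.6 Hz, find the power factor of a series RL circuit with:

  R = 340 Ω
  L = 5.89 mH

Step 1 — Angular frequency: ω = 2π·f = 2π·69.6 = 437.3 rad/s.
Step 2 — Component impedances:
  R: Z = R = 340 Ω
  L: Z = jωL = j·437.3·0.00589 = 0 + j2.576 Ω
Step 3 — Series combination: Z_total = R + L = 340 + j2.576 Ω = 340∠0.4° Ω.
Step 4 — Power factor: PF = cos(φ) = Re(Z)/|Z| = 340/340 = 1.
Step 5 — Type: Im(Z) = 2.576 ⇒ lagging (phase φ = 0.4°).

PF = 1 (lagging, φ = 0.4°)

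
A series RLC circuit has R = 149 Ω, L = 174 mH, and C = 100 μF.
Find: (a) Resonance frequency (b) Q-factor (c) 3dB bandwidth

Step 1 — Resonance: ω₀ = 1/√(LC) = 1/√(0.174·0.0001) = 239.7 rad/s.
Step 2 — f₀ = ω₀/(2π) = 38.15 Hz.
Step 3 — Series Q: Q = ω₀L/R = 239.7·0.174/149 = 0.28.
Step 4 — Bandwidth: Δω = ω₀/Q = 856.3 rad/s; BW = Δω/(2π) = 136.3 Hz.

(a) f₀ = 38.15 Hz  (b) Q = 0.28  (c) BW = 136.3 Hz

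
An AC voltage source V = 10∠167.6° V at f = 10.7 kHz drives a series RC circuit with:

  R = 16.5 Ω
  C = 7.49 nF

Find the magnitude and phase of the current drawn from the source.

Step 1 — Angular frequency: ω = 2π·f = 2π·1.07e+04 = 6.723e+04 rad/s.
Step 2 — Component impedances:
  R: Z = R = 16.5 Ω
  C: Z = 1/(jωC) = -j/(ω·C) = 0 - j1986 Ω
Step 3 — Series combination: Z_total = R + C = 16.5 - j1986 Ω = 1986∠-89.5° Ω.
Step 4 — Source phasor: V = 10∠167.6° V = -9.767 + j2.147 V.
Step 5 — Ohm's law: I = V / Z_total = (-9.767 + j2.147) / (16.5 - j1986) = -0.001122 - j0.004909 A.
Step 6 — Convert to polar: |I| = 0.005035 A, ∠I = -102.9°.

I = 0.005035∠-102.9° A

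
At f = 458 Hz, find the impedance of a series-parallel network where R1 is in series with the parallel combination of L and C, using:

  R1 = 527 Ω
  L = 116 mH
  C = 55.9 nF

Step 1 — Angular frequency: ω = 2π·f = 2π·458 = 2878 rad/s.
Step 2 — Component impedances:
  R1: Z = R = 527 Ω
  L: Z = jωL = j·2878·0.116 = 0 + j333.8 Ω
  C: Z = 1/(jωC) = -j/(ω·C) = 0 - j6216 Ω
Step 3 — Parallel branch: L || C = 1/(1/L + 1/C) = 0 + j352.8 Ω.
Step 4 — Series with R1: Z_total = R1 + (L || C) = 527 + j352.8 Ω = 634.2∠33.8° Ω.

Z = 527 + j352.8 Ω = 634.2∠33.8° Ω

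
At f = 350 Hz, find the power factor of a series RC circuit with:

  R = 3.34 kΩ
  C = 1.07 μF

Step 1 — Angular frequency: ω = 2π·f = 2π·350 = 2199 rad/s.
Step 2 — Component impedances:
  R: Z = R = 3340 Ω
  C: Z = 1/(jωC) = -j/(ω·C) = 0 - j425 Ω
Step 3 — Series combination: Z_total = R + C = 3340 - j425 Ω = 3367∠-7.3° Ω.
Step 4 — Power factor: PF = cos(φ) = Re(Z)/|Z| = 3340/3367 = 0.992.
Step 5 — Type: Im(Z) = -425 ⇒ leading (phase φ = -7.3°).

PF = 0.992 (leading, φ = -7.3°)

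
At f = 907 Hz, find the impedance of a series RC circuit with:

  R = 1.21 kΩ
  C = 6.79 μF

Step 1 — Angular frequency: ω = 2π·f = 2π·907 = 5699 rad/s.
Step 2 — Component impedances:
  R: Z = R = 1210 Ω
  C: Z = 1/(jωC) = -j/(ω·C) = 0 - j25.84 Ω
Step 3 — Series combination: Z_total = R + C = 1210 - j25.84 Ω = 1210∠-1.2° Ω.

Z = 1210 - j25.84 Ω = 1210∠-1.2° Ω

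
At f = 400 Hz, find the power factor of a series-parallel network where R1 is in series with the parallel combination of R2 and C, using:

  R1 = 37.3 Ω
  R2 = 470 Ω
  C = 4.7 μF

Step 1 — Angular frequency: ω = 2π·f = 2π·400 = 2513 rad/s.
Step 2 — Component impedances:
  R1: Z = R = 37.3 Ω
  R2: Z = R = 470 Ω
  C: Z = 1/(jωC) = -j/(ω·C) = 0 - j84.66 Ω
Step 3 — Parallel branch: R2 || C = 1/(1/R2 + 1/C) = 14.77 - j82 Ω.
Step 4 — Series with R1: Z_total = R1 + (R2 || C) = 52.07 - j82 Ω = 97.13∠-57.6° Ω.
Step 5 — Power factor: PF = cos(φ) = Re(Z)/|Z| = 52.07/97.13 = 0.5361.
Step 6 — Type: Im(Z) = -82 ⇒ leading (phase φ = -57.6°).

PF = 0.5361 (leading, φ = -57.6°)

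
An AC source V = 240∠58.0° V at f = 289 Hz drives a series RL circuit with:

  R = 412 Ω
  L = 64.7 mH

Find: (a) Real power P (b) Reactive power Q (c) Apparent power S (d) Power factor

Step 1 — Angular frequency: ω = 2π·f = 2π·289 = 1816 rad/s.
Step 2 — Component impedances:
  R: Z = R = 412 Ω
  L: Z = jωL = j·1816·0.0647 = 0 + j117.5 Ω
Step 3 — Series combination: Z_total = R + L = 412 + j117.5 Ω = 428.4∠15.9° Ω.
Step 4 — Source phasor: V = 240∠58.0° V = 127.2 + j203.5 V.
Step 5 — Current: I = V / Z = 0.4158 + j0.3755 A = 0.5602∠42.1° A.
Step 6 — Complex power: S = V·I* = 129.3 + j36.87 VA.
Step 7 — Real power: P = Re(S) = 129.3 W.
Step 8 — Reactive power: Q = Im(S) = 36.87 VAR.
Step 9 — Apparent power: |S| = 134.4 VA.
Step 10 — Power factor: PF = P/|S| = 0.9617 (lagging).

(a) P = 129.3 W  (b) Q = 36.87 VAR  (c) S = 134.4 VA  (d) PF = 0.9617 (lagging)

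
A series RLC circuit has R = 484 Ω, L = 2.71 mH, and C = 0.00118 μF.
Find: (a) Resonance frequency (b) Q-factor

Step 1 — Resonance condition Im(Z)=0 gives ω₀ = 1/√(LC).
Step 2 — ω₀ = 1/√(0.00271·1.18e-09) = 5.592e+05 rad/s.
Step 3 — f₀ = ω₀/(2π) = 8.9e+04 Hz.
Step 4 — Series Q: Q = ω₀L/R = 5.592e+05·0.00271/484 = 3.131.

(a) f₀ = 8.9e+04 Hz  (b) Q = 3.131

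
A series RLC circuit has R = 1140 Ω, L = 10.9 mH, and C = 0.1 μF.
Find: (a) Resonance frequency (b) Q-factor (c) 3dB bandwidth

Step 1 — Resonance condition Im(Z)=0 gives ω₀ = 1/√(LC).
Step 2 — ω₀ = 1/√(0.0109·1e-07) = 3.029e+04 rad/s.
Step 3 — f₀ = ω₀/(2π) = 4821 Hz.
Step 4 — Series Q: Q = ω₀L/R = 3.029e+04·0.0109/1140 = 0.2896.
Step 5 — 3dB bandwidth: Δω = ω₀/Q = 1.046e+05 rad/s; BW = Δω/(2π) = 1.665e+04 Hz.

(a) f₀ = 4821 Hz  (b) Q = 0.2896  (c) BW = 1.665e+04 Hz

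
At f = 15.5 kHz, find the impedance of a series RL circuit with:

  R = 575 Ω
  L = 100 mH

Step 1 — Angular frequency: ω = 2π·f = 2π·1.55e+04 = 9.739e+04 rad/s.
Step 2 — Component impedances:
  R: Z = R = 575 Ω
  L: Z = jωL = j·9.739e+04·0.1 = 0 + j9739 Ω
Step 3 — Series combination: Z_total = R + L = 575 + j9739 Ω = 9756∠86.6° Ω.

Z = 575 + j9739 Ω = 9756∠86.6° Ω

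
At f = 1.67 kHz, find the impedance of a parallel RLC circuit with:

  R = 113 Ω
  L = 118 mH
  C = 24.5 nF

Step 1 — Angular frequency: ω = 2π·f = 2π·1670 = 1.049e+04 rad/s.
Step 2 — Component impedances:
  R: Z = R = 113 Ω
  L: Z = jωL = j·1.049e+04·0.118 = 0 + j1238 Ω
  C: Z = 1/(jωC) = -j/(ω·C) = 0 - j3890 Ω
Step 3 — Parallel combination: 1/Z_total = 1/R + 1/L + 1/C; Z_total = 112.6 + j7.003 Ω = 112.8∠3.6° Ω.

Z = 112.6 + j7.003 Ω = 112.8∠3.6° Ω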